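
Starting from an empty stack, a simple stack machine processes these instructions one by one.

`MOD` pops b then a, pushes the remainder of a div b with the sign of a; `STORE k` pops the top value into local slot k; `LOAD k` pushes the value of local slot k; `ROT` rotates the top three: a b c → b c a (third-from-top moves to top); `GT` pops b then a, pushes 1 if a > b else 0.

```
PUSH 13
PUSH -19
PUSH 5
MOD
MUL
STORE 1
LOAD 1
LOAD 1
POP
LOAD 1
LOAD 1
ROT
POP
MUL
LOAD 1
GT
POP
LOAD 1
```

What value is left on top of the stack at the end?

-52

PUSH 13  : [13]
PUSH -19 : [13, -19]
PUSH 5   : [13, -19, 5]
MOD      : [13, -4]
MUL      : [-52]
STORE 1  : []
LOAD 1   : [-52]
LOAD 1   : [-52, -52]
POP      : [-52]
LOAD 1   : [-52, -52]
LOAD 1   : [-52, -52, -52]
ROT      : [-52, -52, -52]
POP      : [-52, -52]
MUL      : [2704]
LOAD 1   : [2704, -52]
GT       : [1]
POP      : []
LOAD 1   : [-52]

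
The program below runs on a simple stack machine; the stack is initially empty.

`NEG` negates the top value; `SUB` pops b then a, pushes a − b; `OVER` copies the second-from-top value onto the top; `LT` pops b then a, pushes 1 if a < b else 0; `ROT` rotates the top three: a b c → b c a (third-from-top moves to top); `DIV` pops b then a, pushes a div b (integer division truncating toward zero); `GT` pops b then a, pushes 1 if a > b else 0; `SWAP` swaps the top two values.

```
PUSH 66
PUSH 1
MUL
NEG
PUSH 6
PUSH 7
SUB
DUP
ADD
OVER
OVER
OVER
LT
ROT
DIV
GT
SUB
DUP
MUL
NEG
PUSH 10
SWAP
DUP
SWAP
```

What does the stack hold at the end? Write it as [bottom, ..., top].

[10, -4356, -4356]

PUSH 66 → 66
PUSH 1  → 66 1
MUL     → 66
NEG     → -66
PUSH 6  → -66 6
PUSH 7  → -66 6 7
SUB     → -66 -1
DUP     → -66 -1 -1
ADD     → -66 -2
OVER    → -66 -2 -66
OVER    → -66 -2 -66 -2
OVER    → -66 -2 -66 -2 -66
LT      → -66 -2 -66 0
ROT     → -66 -66 0 -2
DIV     → -66 -66 0
GT      → -66 0
SUB     → -66
DUP     → -66 -66
MUL     → 4356
NEG     → -4356
PUSH 10 → -4356 10
SWAP    → 10 -4356
DUP     → 10 -4356 -4356
SWAP    → 10 -4356 -4356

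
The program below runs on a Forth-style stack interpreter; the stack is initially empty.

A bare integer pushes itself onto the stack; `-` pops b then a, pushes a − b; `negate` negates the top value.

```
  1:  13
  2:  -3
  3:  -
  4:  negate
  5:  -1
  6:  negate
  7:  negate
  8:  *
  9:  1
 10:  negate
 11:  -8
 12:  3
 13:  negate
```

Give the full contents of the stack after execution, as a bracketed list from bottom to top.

13      [13]
-3      [13, -3]
-       [16]
negate  [-16]
-1      [-16, -1]
negate  [-16, 1]
negate  [-16, -1]
*       [16]
1       [16, 1]
negate  [16, -1]
-8      [16, -1, -8]
3       [16, -1, -8, 3]
negate  [16, -1, -8, -3]

[16, -1, -8, -3]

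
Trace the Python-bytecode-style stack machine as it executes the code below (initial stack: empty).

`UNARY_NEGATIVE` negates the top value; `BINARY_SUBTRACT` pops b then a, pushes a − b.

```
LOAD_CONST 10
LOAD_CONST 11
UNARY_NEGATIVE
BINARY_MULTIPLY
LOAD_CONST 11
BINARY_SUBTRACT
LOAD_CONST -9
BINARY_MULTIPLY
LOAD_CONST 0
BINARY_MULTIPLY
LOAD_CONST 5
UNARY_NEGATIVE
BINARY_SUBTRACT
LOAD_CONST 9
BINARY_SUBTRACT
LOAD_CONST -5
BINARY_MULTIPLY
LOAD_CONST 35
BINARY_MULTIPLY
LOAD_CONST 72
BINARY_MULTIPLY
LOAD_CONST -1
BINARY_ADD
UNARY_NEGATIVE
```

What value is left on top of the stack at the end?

-50399

LOAD_CONST 10   → [10]
LOAD_CONST 11   → [10, 11]
UNARY_NEGATIVE  → [10, -11]
BINARY_MULTIPLY → [-110]
LOAD_CONST 11   → [-110, 11]
BINARY_SUBTRACT → [-121]
LOAD_CONST -9   → [-121, -9]
BINARY_MULTIPLY → [1089]
LOAD_CONST 0    → [1089, 0]
BINARY_MULTIPLY → [0]
LOAD_CONST 5    → [0, 5]
UNARY_NEGATIVE  → [0, -5]
BINARY_SUBTRACT → [5]
LOAD_CONST 9    → [5, 9]
BINARY_SUBTRACT → [-4]
LOAD_CONST -5   → [-4, -5]
BINARY_MULTIPLY → [20]
LOAD_CONST 35   → [20, 35]
BINARY_MULTIPLY → [700]
LOAD_CONST 72   → [700, 72]
BINARY_MULTIPLY → [50400]
LOAD_CONST -1   → [50400, -1]
BINARY_ADD      → [50399]
UNARY_NEGATIVE  → [-50399]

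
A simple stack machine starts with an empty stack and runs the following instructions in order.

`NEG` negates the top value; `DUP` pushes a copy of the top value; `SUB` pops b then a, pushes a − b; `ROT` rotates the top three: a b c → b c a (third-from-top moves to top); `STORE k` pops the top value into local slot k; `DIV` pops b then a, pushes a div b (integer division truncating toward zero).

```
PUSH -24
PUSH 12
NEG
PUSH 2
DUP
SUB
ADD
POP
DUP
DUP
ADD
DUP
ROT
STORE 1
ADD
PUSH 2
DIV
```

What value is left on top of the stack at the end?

PUSH -24 → [-24]
PUSH 12  → [-24, 12]
NEG      → [-24, -12]
PUSH 2   → [-24, -12, 2]
DUP      → [-24, -12, 2, 2]
SUB      → [-24, -12, 0]
ADD      → [-24, -12]
POP      → [-24]
DUP      → [-24, -24]
DUP      → [-24, -24, -24]
ADD      → [-24, -48]
DUP      → [-24, -48, -48]
ROT      → [-48, -48, -24]
STORE 1  → [-48, -48]
ADD      → [-96]
PUSH 2   → [-96, 2]
DIV      → [-48]

-48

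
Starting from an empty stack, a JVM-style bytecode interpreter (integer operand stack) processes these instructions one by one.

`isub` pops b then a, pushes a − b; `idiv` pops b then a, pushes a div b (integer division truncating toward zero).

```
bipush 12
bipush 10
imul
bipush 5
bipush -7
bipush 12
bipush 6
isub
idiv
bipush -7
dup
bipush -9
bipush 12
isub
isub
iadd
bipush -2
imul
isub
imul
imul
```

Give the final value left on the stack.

7800

bipush 12 → [12]
bipush 10 → [12, 10]
imul      → [120]
bipush 5  → [120, 5]
bipush -7 → [120, 5, -7]
bipush 12 → [120, 5, -7, 12]
bipush 6  → [120, 5, -7, 12, 6]
isub      → [120, 5, -7, 6]
idiv      → [120, 5, -1]
bipush -7 → [120, 5, -1, -7]
dup       → [120, 5, -1, -7, -7]
bipush -9 → [120, 5, -1, -7, -7, -9]
bipush 12 → [120, 5, -1, -7, -7, -9, 12]
isub      → [120, 5, -1, -7, -7, -21]
isub      → [120, 5, -1, -7, 14]
iadd      → [120, 5, -1, 7]
bipush -2 → [120, 5, -1, 7, -2]
imul      → [120, 5, -1, -14]
isub      → [120, 5, 13]
imul      → [120, 65]
imul      → [7800]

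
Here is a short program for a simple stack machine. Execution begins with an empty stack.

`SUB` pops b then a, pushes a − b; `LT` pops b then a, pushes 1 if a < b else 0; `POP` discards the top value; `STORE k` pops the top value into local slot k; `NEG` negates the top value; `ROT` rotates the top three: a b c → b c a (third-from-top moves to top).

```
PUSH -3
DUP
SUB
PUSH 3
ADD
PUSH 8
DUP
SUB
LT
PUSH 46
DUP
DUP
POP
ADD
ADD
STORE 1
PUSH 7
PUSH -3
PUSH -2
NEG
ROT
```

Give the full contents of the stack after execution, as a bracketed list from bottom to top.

PUSH -3  -3
DUP      -3 -3
SUB      0
PUSH 3   0 3
ADD      3
PUSH 8   3 8
DUP      3 8 8
SUB      3 0
LT       0
PUSH 46  0 46
DUP      0 46 46
DUP      0 46 46 46
POP      0 46 46
ADD      0 92
ADD      92
STORE 1  (empty)
PUSH 7   7
PUSH -3  7 -3
PUSH -2  7 -3 -2
NEG      7 -3 2
ROT      -3 2 7

[-3, 2, 7]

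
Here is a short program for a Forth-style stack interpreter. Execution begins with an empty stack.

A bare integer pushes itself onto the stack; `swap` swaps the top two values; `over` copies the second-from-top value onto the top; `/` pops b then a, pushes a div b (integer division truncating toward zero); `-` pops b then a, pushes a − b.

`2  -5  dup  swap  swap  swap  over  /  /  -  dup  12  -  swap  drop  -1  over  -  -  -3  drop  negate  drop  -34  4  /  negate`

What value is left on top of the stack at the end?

2      -> 2
-5     -> 2 -5
dup    -> 2 -5 -5
swap   -> 2 -5 -5
swap   -> 2 -5 -5
swap   -> 2 -5 -5
over   -> 2 -5 -5 -5
/      -> 2 -5 1
/      -> 2 -5
-      -> 7
dup    -> 7 7
12     -> 7 7 12
-      -> 7 -5
swap   -> -5 7
drop   -> -5
-1     -> -5 -1
over   -> -5 -1 -5
-      -> -5 4
-      -> -9
-3     -> -9 -3
drop   -> -9
negate -> 9
drop   -> (empty)
-34    -> -34
4      -> -34 4
/      -> -8
negate -> 8

8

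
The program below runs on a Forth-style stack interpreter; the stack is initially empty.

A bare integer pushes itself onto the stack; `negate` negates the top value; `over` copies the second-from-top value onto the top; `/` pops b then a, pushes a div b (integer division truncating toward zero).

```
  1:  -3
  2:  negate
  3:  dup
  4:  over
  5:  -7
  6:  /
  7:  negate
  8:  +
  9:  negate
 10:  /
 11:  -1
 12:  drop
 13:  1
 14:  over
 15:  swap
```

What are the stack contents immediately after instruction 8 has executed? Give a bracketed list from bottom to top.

-3      -3
negate  3
dup     3 3
over    3 3 3
-7      3 3 3 -7
/       3 3 0
negate  3 3 0
+       3 3

[3, 3]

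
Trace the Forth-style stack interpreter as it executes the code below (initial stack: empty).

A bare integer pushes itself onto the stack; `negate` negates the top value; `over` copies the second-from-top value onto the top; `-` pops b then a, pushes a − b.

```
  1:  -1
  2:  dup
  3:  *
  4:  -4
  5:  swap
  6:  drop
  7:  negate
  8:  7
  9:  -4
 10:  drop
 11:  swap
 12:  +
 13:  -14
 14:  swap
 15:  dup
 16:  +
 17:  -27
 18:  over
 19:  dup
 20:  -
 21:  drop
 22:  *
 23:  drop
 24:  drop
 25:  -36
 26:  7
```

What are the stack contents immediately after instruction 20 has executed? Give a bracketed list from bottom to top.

-1     → [-1]
dup    → [-1, -1]
*      → [1]
-4     → [1, -4]
swap   → [-4, 1]
drop   → [-4]
negate → [4]
7      → [4, 7]
-4     → [4, 7, -4]
drop   → [4, 7]
swap   → [7, 4]
+      → [11]
-14    → [11, -14]
swap   → [-14, 11]
dup    → [-14, 11, 11]
+      → [-14, 22]
-27    → [-14, 22, -27]
over   → [-14, 22, -27, 22]
dup    → [-14, 22, -27, 22, 22]
-      → [-14, 22, -27, 0]

[-14, 22, -27, 0]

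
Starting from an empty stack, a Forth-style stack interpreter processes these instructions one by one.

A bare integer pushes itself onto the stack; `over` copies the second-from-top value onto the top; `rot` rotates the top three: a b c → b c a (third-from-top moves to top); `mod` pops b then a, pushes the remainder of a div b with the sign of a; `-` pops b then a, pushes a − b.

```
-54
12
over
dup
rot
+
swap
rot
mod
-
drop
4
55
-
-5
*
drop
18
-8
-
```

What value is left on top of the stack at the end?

26

-54   [-54]
12    [-54, 12]
over  [-54, 12, -54]
dup   [-54, 12, -54, -54]
rot   [-54, -54, -54, 12]
+     [-54, -54, -42]
swap  [-54, -42, -54]
rot   [-42, -54, -54]
mod   [-42, 0]
-     [-42]
drop  []
4     [4]
55    [4, 55]
-     [-51]
-5    [-51, -5]
*     [255]
drop  []
18    [18]
-8    [18, -8]
-     [26]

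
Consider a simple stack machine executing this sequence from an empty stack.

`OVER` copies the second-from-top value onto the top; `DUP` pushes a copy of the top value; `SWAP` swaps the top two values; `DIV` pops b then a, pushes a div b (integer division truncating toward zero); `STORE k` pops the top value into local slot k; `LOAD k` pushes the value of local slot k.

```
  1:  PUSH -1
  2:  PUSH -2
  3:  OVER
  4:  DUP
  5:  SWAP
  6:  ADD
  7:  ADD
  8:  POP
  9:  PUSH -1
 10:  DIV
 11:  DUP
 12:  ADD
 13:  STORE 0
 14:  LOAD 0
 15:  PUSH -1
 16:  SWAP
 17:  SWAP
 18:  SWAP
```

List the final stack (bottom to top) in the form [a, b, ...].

PUSH -1 -> [-1]
PUSH -2 -> [-1, -2]
OVER    -> [-1, -2, -1]
DUP     -> [-1, -2, -1, -1]
SWAP    -> [-1, -2, -1, -1]
ADD     -> [-1, -2, -2]
ADD     -> [-1, -4]
POP     -> [-1]
PUSH -1 -> [-1, -1]
DIV     -> [1]
DUP     -> [1, 1]
ADD     -> [2]
STORE 0 -> []
LOAD 0  -> [2]
PUSH -1 -> [2, -1]
SWAP    -> [-1, 2]
SWAP    -> [2, -1]
SWAP    -> [-1, 2]

[-1, 2]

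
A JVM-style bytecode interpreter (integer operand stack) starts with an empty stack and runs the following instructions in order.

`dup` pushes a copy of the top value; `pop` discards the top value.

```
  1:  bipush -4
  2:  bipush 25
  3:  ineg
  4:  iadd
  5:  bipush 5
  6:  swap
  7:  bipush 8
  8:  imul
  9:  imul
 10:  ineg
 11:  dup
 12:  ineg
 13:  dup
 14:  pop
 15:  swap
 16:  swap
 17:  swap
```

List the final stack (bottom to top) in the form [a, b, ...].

bipush -4 → -4
bipush 25 → -4 25
ineg      → -4 -25
iadd      → -29
bipush 5  → -29 5
swap      → 5 -29
bipush 8  → 5 -29 8
imul      → 5 -232
imul      → -1160
ineg      → 1160
dup       → 1160 1160
ineg      → 1160 -1160
dup       → 1160 -1160 -1160
pop       → 1160 -1160
swap      → -1160 1160
swap      → 1160 -1160
swap      → -1160 1160

[-1160, 1160]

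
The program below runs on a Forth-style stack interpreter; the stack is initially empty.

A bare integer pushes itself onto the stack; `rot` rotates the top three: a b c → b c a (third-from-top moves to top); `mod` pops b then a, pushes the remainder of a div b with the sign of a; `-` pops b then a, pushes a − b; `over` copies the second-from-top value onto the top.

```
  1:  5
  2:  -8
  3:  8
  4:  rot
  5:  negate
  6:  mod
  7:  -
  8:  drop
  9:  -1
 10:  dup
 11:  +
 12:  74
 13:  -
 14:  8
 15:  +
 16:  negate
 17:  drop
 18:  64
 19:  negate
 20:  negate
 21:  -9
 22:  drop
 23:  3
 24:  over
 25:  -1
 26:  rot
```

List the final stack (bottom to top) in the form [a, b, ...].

5       [5]
-8      [5, -8]
8       [5, -8, 8]
rot     [-8, 8, 5]
negate  [-8, 8, -5]
mod     [-8, 3]
-       [-11]
drop    []
-1      [-1]
dup     [-1, -1]
+       [-2]
74      [-2, 74]
-       [-76]
8       [-76, 8]
+       [-68]
negate  [68]
drop    []
64      [64]
negate  [-64]
negate  [64]
-9      [64, -9]
drop    [64]
3       [64, 3]
over    [64, 3, 64]
-1      [64, 3, 64, -1]
rot     [64, 64, -1, 3]

[64, 64, -1, 3]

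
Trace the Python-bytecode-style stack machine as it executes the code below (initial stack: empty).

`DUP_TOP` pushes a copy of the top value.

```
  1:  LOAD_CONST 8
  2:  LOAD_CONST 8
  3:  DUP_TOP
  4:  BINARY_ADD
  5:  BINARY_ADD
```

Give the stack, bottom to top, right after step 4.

LOAD_CONST 8 -> 8
LOAD_CONST 8 -> 8 8
DUP_TOP      -> 8 8 8
BINARY_ADD   -> 8 16

[8, 16]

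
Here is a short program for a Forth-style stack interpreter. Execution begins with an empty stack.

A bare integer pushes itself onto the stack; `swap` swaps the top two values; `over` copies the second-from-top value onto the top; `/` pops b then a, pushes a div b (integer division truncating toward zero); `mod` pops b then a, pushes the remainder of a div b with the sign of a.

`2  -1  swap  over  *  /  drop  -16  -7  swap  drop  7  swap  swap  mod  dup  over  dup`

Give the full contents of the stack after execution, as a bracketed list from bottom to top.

2     [2]
-1    [2, -1]
swap  [-1, 2]
over  [-1, 2, -1]
*     [-1, -2]
/     [0]
drop  []
-16   [-16]
-7    [-16, -7]
swap  [-7, -16]
drop  [-7]
7     [-7, 7]
swap  [7, -7]
swap  [-7, 7]
mod   [0]
dup   [0, 0]
over  [0, 0, 0]
dup   [0, 0, 0, 0]

[0, 0, 0, 0]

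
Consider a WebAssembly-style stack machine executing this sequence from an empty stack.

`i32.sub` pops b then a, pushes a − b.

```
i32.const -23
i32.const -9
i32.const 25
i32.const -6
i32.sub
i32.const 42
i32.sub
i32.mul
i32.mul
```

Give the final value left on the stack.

-2277

i32.const -23 → -23
i32.const -9  → -23 -9
i32.const 25  → -23 -9 25
i32.const -6  → -23 -9 25 -6
i32.sub       → -23 -9 31
i32.const 42  → -23 -9 31 42
i32.sub       → -23 -9 -11
i32.mul       → -23 99
i32.mul       → -2277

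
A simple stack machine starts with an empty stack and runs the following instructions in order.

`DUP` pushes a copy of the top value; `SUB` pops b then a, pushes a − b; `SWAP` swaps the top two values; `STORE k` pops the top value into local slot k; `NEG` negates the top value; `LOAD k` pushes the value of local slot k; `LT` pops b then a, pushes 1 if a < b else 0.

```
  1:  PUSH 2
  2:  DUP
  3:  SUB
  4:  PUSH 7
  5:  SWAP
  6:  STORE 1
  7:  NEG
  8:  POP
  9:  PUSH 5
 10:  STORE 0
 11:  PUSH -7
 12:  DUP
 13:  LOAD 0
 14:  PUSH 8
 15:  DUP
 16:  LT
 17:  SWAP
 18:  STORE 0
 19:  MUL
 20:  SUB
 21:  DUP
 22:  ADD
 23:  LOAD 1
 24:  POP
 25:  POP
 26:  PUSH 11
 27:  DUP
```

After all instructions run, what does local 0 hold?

PUSH 2  -> 2
DUP     -> 2 2
SUB     -> 0
PUSH 7  -> 0 7
SWAP    -> 7 0
STORE 1 -> 7
NEG     -> -7
POP     -> (empty)
PUSH 5  -> 5
STORE 0 -> (empty)
PUSH -7 -> -7
DUP     -> -7 -7
LOAD 0  -> -7 -7 5
PUSH 8  -> -7 -7 5 8
DUP     -> -7 -7 5 8 8
LT      -> -7 -7 5 0
SWAP    -> -7 -7 0 5
STORE 0 -> -7 -7 0
MUL     -> -7 0
SUB     -> -7
DUP     -> -7 -7
ADD     -> -14
LOAD 1  -> -14 0
POP     -> -14
POP     -> (empty)
PUSH 11 -> 11
DUP     -> 11 11

5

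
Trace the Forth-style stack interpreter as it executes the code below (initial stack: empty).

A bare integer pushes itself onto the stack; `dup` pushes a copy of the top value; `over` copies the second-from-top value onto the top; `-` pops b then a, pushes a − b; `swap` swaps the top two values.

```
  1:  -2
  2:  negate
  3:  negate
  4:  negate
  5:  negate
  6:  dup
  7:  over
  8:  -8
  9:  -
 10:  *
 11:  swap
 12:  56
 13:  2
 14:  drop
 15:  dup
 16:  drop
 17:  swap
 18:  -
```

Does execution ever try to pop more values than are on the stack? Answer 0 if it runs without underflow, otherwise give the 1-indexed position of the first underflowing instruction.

-2     → -2
negate → 2
negate → -2
negate → 2
negate → -2
dup    → -2 -2
over   → -2 -2 -2
-8     → -2 -2 -2 -8
-      → -2 -2 6
*      → -2 -12
swap   → -12 -2
56     → -12 -2 56
2      → -12 -2 56 2
drop   → -12 -2 56
dup    → -12 -2 56 56
drop   → -12 -2 56
swap   → -12 56 -2
-      → -12 58

0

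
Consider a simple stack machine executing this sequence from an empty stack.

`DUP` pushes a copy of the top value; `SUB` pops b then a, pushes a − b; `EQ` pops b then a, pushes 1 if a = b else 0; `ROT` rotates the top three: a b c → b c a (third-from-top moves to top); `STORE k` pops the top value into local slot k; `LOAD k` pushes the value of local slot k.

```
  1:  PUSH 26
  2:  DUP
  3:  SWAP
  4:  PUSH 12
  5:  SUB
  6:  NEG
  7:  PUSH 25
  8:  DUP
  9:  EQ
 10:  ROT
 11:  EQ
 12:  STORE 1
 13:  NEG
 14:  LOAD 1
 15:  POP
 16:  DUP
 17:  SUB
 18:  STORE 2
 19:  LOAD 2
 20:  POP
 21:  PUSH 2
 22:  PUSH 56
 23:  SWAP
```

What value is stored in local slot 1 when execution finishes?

PUSH 26 → [26]
DUP     → [26, 26]
SWAP    → [26, 26]
PUSH 12 → [26, 26, 12]
SUB     → [26, 14]
NEG     → [26, -14]
PUSH 25 → [26, -14, 25]
DUP     → [26, -14, 25, 25]
EQ      → [26, -14, 1]
ROT     → [-14, 1, 26]
EQ      → [-14, 0]
STORE 1 → [-14]
NEG     → [14]
LOAD 1  → [14, 0]
POP     → [14]
DUP     → [14, 14]
SUB     → [0]
STORE 2 → []
LOAD 2  → [0]
POP     → []
PUSH 2  → [2]
PUSH 56 → [2, 56]
SWAP    → [56, 2]

0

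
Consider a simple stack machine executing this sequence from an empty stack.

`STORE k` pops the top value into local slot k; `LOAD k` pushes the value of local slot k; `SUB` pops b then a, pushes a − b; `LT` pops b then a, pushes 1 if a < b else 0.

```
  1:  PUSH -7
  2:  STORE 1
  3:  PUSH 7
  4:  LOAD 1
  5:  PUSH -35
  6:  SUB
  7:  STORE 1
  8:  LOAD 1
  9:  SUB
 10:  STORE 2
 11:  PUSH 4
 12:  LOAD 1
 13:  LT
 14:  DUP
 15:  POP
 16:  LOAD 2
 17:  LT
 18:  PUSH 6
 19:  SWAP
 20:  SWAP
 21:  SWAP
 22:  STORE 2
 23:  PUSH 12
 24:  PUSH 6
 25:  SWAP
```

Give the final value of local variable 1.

28

PUSH -7   -7
STORE 1   (empty)
PUSH 7    7
LOAD 1    7 -7
PUSH -35  7 -7 -35
SUB       7 28
STORE 1   7
LOAD 1    7 28
SUB       -21
STORE 2   (empty)
PUSH 4    4
LOAD 1    4 28
LT        1
DUP       1 1
POP       1
LOAD 2    1 -21
LT        0
PUSH 6    0 6
SWAP      6 0
SWAP      0 6
SWAP      6 0
STORE 2   6
PUSH 12   6 12
PUSH 6    6 12 6
SWAP      6 6 12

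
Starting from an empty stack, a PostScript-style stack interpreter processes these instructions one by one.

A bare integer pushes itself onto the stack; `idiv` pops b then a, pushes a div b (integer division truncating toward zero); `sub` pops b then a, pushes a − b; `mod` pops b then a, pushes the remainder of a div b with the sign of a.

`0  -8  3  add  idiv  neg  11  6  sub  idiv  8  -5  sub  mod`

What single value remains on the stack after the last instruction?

0    → [0]
-8   → [0, -8]
3    → [0, -8, 3]
add  → [0, -5]
idiv → [0]
neg  → [0]
11   → [0, 11]
6    → [0, 11, 6]
sub  → [0, 5]
idiv → [0]
8    → [0, 8]
-5   → [0, 8, -5]
sub  → [0, 13]
mod  → [0]

0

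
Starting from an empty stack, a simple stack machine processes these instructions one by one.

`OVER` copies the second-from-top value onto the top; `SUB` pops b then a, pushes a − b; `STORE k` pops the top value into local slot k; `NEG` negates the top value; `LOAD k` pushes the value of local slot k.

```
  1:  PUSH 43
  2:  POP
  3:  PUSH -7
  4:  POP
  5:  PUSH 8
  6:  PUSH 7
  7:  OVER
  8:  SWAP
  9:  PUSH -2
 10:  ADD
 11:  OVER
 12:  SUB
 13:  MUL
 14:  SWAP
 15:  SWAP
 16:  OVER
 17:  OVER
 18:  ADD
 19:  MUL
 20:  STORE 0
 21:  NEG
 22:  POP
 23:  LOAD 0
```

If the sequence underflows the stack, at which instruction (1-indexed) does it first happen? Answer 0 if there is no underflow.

PUSH 43  43
POP      (empty)
PUSH -7  -7
POP      (empty)
PUSH 8   8
PUSH 7   8 7
OVER     8 7 8
SWAP     8 8 7
PUSH -2  8 8 7 -2
ADD      8 8 5
OVER     8 8 5 8
SUB      8 8 -3
MUL      8 -24
SWAP     -24 8
SWAP     8 -24
OVER     8 -24 8
OVER     8 -24 8 -24
ADD      8 -24 -16
MUL      8 384
STORE 0  8
NEG      -8
POP      (empty)
LOAD 0   384

0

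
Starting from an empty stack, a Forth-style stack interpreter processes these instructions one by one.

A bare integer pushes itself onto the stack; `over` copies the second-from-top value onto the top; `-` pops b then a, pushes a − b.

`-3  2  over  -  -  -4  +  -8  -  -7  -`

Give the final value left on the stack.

3

-3    -3
2     -3 2
over  -3 2 -3
-     -3 5
-     -8
-4    -8 -4
+     -12
-8    -12 -8
-     -4
-7    -4 -7
-     3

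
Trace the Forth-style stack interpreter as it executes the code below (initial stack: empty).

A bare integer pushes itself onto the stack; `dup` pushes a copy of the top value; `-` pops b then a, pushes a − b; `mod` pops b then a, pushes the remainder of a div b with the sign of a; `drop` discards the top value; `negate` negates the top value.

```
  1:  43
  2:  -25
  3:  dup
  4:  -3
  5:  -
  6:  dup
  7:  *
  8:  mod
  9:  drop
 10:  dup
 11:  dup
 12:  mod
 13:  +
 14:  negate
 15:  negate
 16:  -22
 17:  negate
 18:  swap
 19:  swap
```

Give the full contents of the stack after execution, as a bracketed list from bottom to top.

[43, 22]

43     → 43
-25    → 43 -25
dup    → 43 -25 -25
-3     → 43 -25 -25 -3
-      → 43 -25 -22
dup    → 43 -25 -22 -22
*      → 43 -25 484
mod    → 43 -25
drop   → 43
dup    → 43 43
dup    → 43 43 43
mod    → 43 0
+      → 43
negate → -43
negate → 43
-22    → 43 -22
negate → 43 22
swap   → 22 43
swap   → 43 22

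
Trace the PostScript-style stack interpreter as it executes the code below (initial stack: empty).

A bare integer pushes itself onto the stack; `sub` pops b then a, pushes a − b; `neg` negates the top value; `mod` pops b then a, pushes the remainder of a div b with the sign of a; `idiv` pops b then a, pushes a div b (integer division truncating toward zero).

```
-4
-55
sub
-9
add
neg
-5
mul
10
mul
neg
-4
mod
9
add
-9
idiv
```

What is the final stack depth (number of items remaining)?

1

-4   -> [-4]
-55  -> [-4, -55]
sub  -> [51]
-9   -> [51, -9]
add  -> [42]
neg  -> [-42]
-5   -> [-42, -5]
mul  -> [210]
10   -> [210, 10]
mul  -> [2100]
neg  -> [-2100]
-4   -> [-2100, -4]
mod  -> [0]
9    -> [0, 9]
add  -> [9]
-9   -> [9, -9]
idiv -> [-1]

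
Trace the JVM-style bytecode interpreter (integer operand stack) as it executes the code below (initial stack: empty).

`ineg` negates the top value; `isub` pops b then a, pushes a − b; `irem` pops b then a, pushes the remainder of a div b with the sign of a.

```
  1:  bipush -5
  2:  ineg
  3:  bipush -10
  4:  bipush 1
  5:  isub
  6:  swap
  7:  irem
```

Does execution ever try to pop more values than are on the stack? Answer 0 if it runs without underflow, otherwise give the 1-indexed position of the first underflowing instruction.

0

bipush -5   -5
ineg        5
bipush -10  5 -10
bipush 1    5 -10 1
isub        5 -11
swap        -11 5
irem        -1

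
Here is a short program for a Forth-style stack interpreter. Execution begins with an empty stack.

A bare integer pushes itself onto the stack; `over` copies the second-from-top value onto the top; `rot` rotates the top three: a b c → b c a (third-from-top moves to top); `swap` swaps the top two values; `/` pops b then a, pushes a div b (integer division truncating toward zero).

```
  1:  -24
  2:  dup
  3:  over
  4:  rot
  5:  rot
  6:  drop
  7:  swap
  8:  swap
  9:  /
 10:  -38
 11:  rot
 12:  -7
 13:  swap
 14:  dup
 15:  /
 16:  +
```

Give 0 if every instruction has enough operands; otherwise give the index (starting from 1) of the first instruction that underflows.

11

-24   -24
dup   -24 -24
over  -24 -24 -24
rot   -24 -24 -24
rot   -24 -24 -24
drop  -24 -24
swap  -24 -24
swap  -24 -24
/     1
-38   1 -38
rot  — needs 3 operands, stack has 2 → underflow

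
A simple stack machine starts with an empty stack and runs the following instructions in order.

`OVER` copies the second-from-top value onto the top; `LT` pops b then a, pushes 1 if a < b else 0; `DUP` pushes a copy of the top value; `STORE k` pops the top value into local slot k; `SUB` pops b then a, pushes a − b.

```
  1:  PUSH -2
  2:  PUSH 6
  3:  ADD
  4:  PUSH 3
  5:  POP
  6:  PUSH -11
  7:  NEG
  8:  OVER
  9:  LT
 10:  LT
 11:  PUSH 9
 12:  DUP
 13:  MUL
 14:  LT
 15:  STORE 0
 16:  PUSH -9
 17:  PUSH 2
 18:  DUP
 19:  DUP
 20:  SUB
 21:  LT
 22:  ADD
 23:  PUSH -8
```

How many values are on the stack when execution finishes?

2

PUSH -2  : [-2]
PUSH 6   : [-2, 6]
ADD      : [4]
PUSH 3   : [4, 3]
POP      : [4]
PUSH -11 : [4, -11]
NEG      : [4, 11]
OVER     : [4, 11, 4]
LT       : [4, 0]
LT       : [0]
PUSH 9   : [0, 9]
DUP      : [0, 9, 9]
MUL      : [0, 81]
LT       : [1]
STORE 0  : []
PUSH -9  : [-9]
PUSH 2   : [-9, 2]
DUP      : [-9, 2, 2]
DUP      : [-9, 2, 2, 2]
SUB      : [-9, 2, 0]
LT       : [-9, 0]
ADD      : [-9]
PUSH -8  : [-9, -8]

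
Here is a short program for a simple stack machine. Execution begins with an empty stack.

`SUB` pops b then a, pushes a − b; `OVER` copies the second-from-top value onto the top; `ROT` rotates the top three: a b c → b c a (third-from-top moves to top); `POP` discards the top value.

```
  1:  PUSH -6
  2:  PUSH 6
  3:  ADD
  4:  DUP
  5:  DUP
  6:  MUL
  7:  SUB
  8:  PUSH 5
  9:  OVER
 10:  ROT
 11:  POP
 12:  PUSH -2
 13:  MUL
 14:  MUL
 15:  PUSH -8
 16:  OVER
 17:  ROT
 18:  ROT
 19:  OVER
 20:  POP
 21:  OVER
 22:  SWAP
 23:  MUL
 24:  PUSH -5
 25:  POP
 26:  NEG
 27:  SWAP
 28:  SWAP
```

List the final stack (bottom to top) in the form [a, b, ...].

[0, 0, 0]

PUSH -6  [-6]
PUSH 6   [-6, 6]
ADD      [0]
DUP      [0, 0]
DUP      [0, 0, 0]
MUL      [0, 0]
SUB      [0]
PUSH 5   [0, 5]
OVER     [0, 5, 0]
ROT      [5, 0, 0]
POP      [5, 0]
PUSH -2  [5, 0, -2]
MUL      [5, 0]
MUL      [0]
PUSH -8  [0, -8]
OVER     [0, -8, 0]
ROT      [-8, 0, 0]
ROT      [0, 0, -8]
OVER     [0, 0, -8, 0]
POP      [0, 0, -8]
OVER     [0, 0, -8, 0]
SWAP     [0, 0, 0, -8]
MUL      [0, 0, 0]
PUSH -5  [0, 0, 0, -5]
POP      [0, 0, 0]
NEG      [0, 0, 0]
SWAP     [0, 0, 0]
SWAP     [0, 0, 0]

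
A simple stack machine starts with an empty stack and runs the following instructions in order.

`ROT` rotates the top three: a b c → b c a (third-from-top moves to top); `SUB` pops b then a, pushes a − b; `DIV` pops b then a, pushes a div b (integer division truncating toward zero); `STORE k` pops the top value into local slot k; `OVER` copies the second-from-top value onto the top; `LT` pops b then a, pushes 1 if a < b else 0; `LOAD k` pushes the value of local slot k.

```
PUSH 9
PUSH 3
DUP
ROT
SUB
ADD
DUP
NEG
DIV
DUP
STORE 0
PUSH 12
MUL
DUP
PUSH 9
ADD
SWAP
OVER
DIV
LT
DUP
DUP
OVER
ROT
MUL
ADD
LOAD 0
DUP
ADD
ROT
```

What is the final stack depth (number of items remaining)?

PUSH 9  -> [9]
PUSH 3  -> [9, 3]
DUP     -> [9, 3, 3]
ROT     -> [3, 3, 9]
SUB     -> [3, -6]
ADD     -> [-3]
DUP     -> [-3, -3]
NEG     -> [-3, 3]
DIV     -> [-1]
DUP     -> [-1, -1]
STORE 0 -> [-1]
PUSH 12 -> [-1, 12]
MUL     -> [-12]
DUP     -> [-12, -12]
PUSH 9  -> [-12, -12, 9]
ADD     -> [-12, -3]
SWAP    -> [-3, -12]
OVER    -> [-3, -12, -3]
DIV     -> [-3, 4]
LT      -> [1]
DUP     -> [1, 1]
DUP     -> [1, 1, 1]
OVER    -> [1, 1, 1, 1]
ROT     -> [1, 1, 1, 1]
MUL     -> [1, 1, 1]
ADD     -> [1, 2]
LOAD 0  -> [1, 2, -1]
DUP     -> [1, 2, -1, -1]
ADD     -> [1, 2, -2]
ROT     -> [2, -2, 1]

3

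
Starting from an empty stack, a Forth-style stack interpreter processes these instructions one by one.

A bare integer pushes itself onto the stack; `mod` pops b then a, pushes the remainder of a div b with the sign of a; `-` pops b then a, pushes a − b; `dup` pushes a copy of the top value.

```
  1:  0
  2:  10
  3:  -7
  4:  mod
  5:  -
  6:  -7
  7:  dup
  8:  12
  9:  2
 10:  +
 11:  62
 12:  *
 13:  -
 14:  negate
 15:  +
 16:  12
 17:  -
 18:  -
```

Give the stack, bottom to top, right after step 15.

[-3, 868]

0      → [0]
10     → [0, 10]
-7     → [0, 10, -7]
mod    → [0, 3]
-      → [-3]
-7     → [-3, -7]
dup    → [-3, -7, -7]
12     → [-3, -7, -7, 12]
2      → [-3, -7, -7, 12, 2]
+      → [-3, -7, -7, 14]
62     → [-3, -7, -7, 14, 62]
*      → [-3, -7, -7, 868]
-      → [-3, -7, -875]
negate → [-3, -7, 875]
+      → [-3, 868]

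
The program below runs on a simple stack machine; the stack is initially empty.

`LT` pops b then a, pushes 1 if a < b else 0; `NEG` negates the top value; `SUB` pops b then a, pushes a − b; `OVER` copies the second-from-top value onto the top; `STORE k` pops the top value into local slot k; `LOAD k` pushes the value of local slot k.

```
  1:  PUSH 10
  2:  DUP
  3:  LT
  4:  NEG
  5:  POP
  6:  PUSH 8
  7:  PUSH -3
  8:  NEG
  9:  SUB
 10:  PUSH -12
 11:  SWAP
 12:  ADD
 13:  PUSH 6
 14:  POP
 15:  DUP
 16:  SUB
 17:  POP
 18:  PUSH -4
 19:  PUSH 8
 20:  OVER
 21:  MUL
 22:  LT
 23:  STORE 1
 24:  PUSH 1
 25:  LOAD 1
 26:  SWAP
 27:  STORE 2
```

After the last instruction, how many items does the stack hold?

PUSH 10  → 10
DUP      → 10 10
LT       → 0
NEG      → 0
POP      → (empty)
PUSH 8   → 8
PUSH -3  → 8 -3
NEG      → 8 3
SUB      → 5
PUSH -12 → 5 -12
SWAP     → -12 5
ADD      → -7
PUSH 6   → -7 6
POP      → -7
DUP      → -7 -7
SUB      → 0
POP      → (empty)
PUSH -4  → -4
PUSH 8   → -4 8
OVER     → -4 8 -4
MUL      → -4 -32
LT       → 0
STORE 1  → (empty)
PUSH 1   → 1
LOAD 1   → 1 0
SWAP     → 0 1
STORE 2  → 0

1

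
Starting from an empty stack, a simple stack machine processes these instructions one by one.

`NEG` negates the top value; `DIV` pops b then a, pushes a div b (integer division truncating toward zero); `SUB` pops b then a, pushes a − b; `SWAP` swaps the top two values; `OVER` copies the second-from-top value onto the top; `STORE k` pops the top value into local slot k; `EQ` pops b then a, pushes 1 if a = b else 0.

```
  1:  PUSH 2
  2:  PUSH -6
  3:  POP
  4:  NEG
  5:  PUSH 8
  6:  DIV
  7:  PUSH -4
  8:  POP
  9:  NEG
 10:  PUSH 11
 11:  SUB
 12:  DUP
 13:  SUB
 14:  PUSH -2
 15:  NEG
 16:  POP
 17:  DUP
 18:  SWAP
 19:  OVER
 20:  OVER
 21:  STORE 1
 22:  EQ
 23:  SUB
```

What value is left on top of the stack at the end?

-1

PUSH 2  -> 2
PUSH -6 -> 2 -6
POP     -> 2
NEG     -> -2
PUSH 8  -> -2 8
DIV     -> 0
PUSH -4 -> 0 -4
POP     -> 0
NEG     -> 0
PUSH 11 -> 0 11
SUB     -> -11
DUP     -> -11 -11
SUB     -> 0
PUSH -2 -> 0 -2
NEG     -> 0 2
POP     -> 0
DUP     -> 0 0
SWAP    -> 0 0
OVER    -> 0 0 0
OVER    -> 0 0 0 0
STORE 1 -> 0 0 0
EQ      -> 0 1
SUB     -> -1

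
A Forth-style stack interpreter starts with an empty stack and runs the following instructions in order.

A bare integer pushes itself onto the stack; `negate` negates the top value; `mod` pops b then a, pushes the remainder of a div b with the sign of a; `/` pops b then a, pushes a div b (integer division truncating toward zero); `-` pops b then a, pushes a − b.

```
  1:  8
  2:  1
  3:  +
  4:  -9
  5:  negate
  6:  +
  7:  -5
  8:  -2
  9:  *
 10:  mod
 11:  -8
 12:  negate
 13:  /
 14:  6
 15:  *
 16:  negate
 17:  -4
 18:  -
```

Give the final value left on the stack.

8      -> [8]
1      -> [8, 1]
+      -> [9]
-9     -> [9, -9]
negate -> [9, 9]
+      -> [18]
-5     -> [18, -5]
-2     -> [18, -5, -2]
*      -> [18, 10]
mod    -> [8]
-8     -> [8, -8]
negate -> [8, 8]
/      -> [1]
6      -> [1, 6]
*      -> [6]
negate -> [-6]
-4     -> [-6, -4]
-      -> [-2]

-2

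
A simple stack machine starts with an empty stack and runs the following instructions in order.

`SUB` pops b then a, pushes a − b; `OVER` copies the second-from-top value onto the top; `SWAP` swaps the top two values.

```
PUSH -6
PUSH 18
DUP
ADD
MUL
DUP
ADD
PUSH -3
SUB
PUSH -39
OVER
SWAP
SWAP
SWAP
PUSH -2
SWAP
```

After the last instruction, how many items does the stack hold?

4

PUSH -6  -> -6
PUSH 18  -> -6 18
DUP      -> -6 18 18
ADD      -> -6 36
MUL      -> -216
DUP      -> -216 -216
ADD      -> -432
PUSH -3  -> -432 -3
SUB      -> -429
PUSH -39 -> -429 -39
OVER     -> -429 -39 -429
SWAP     -> -429 -429 -39
SWAP     -> -429 -39 -429
SWAP     -> -429 -429 -39
PUSH -2  -> -429 -429 -39 -2
SWAP     -> -429 -429 -2 -39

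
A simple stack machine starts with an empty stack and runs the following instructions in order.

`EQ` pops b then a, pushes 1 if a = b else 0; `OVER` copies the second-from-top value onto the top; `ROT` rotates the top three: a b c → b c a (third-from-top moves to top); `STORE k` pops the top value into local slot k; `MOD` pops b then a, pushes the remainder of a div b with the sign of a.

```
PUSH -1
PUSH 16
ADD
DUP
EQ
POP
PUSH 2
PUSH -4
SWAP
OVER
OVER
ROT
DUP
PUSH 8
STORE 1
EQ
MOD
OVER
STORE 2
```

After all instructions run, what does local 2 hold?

-4

PUSH -1 → [-1]
PUSH 16 → [-1, 16]
ADD     → [15]
DUP     → [15, 15]
EQ      → [1]
POP     → []
PUSH 2  → [2]
PUSH -4 → [2, -4]
SWAP    → [-4, 2]
OVER    → [-4, 2, -4]
OVER    → [-4, 2, -4, 2]
ROT     → [-4, -4, 2, 2]
DUP     → [-4, -4, 2, 2, 2]
PUSH 8  → [-4, -4, 2, 2, 2, 8]
STORE 1 → [-4, -4, 2, 2, 2]
EQ      → [-4, -4, 2, 1]
MOD     → [-4, -4, 0]
OVER    → [-4, -4, 0, -4]
STORE 2 → [-4, -4, 0]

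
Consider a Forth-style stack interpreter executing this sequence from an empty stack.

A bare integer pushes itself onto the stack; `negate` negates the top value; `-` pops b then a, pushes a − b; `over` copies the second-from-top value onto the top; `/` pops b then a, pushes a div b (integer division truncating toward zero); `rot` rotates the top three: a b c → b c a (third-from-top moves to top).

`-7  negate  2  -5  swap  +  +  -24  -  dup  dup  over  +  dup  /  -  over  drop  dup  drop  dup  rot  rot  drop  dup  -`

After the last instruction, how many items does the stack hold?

2

-7     → -7
negate → 7
2      → 7 2
-5     → 7 2 -5
swap   → 7 -5 2
+      → 7 -3
+      → 4
-24    → 4 -24
-      → 28
dup    → 28 28
dup    → 28 28 28
over   → 28 28 28 28
+      → 28 28 56
dup    → 28 28 56 56
/      → 28 28 1
-      → 28 27
over   → 28 27 28
drop   → 28 27
dup    → 28 27 27
drop   → 28 27
dup    → 28 27 27
rot    → 27 27 28
rot    → 27 28 27
drop   → 27 28
dup    → 27 28 28
-      → 27 0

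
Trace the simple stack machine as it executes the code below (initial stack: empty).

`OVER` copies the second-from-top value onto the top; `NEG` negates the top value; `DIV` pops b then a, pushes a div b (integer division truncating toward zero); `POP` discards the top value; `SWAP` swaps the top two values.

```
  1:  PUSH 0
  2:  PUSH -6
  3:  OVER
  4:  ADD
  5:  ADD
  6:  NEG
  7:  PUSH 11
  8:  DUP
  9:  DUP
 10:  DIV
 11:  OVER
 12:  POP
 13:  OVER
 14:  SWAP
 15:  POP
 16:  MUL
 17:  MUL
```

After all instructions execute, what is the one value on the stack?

726

PUSH 0  -> 0
PUSH -6 -> 0 -6
OVER    -> 0 -6 0
ADD     -> 0 -6
ADD     -> -6
NEG     -> 6
PUSH 11 -> 6 11
DUP     -> 6 11 11
DUP     -> 6 11 11 11
DIV     -> 6 11 1
OVER    -> 6 11 1 11
POP     -> 6 11 1
OVER    -> 6 11 1 11
SWAP    -> 6 11 11 1
POP     -> 6 11 11
MUL     -> 6 121
MUL     -> 726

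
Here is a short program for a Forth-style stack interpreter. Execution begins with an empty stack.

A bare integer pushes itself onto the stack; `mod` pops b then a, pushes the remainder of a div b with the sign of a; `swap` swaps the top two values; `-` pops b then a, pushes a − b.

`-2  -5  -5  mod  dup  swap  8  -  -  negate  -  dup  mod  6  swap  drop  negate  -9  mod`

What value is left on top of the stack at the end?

-6

-2     → -2
-5     → -2 -5
-5     → -2 -5 -5
mod    → -2 0
dup    → -2 0 0
swap   → -2 0 0
8      → -2 0 0 8
-      → -2 0 -8
-      → -2 8
negate → -2 -8
-      → 6
dup    → 6 6
mod    → 0
6      → 0 6
swap   → 6 0
drop   → 6
negate → -6
-9     → -6 -9
mod    → -6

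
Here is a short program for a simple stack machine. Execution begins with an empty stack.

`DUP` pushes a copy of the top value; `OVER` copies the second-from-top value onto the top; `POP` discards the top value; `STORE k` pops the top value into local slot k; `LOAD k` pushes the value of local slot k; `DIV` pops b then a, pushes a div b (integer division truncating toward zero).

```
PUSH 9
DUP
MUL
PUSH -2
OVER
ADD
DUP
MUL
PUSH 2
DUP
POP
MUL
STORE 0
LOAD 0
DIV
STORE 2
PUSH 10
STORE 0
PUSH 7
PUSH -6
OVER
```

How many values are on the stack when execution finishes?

PUSH 9   [9]
DUP      [9, 9]
MUL      [81]
PUSH -2  [81, -2]
OVER     [81, -2, 81]
ADD      [81, 79]
DUP      [81, 79, 79]
MUL      [81, 6241]
PUSH 2   [81, 6241, 2]
DUP      [81, 6241, 2, 2]
POP      [81, 6241, 2]
MUL      [81, 12482]
STORE 0  [81]
LOAD 0   [81, 12482]
DIV      [0]
STORE 2  []
PUSH 10  [10]
STORE 0  []
PUSH 7   [7]
PUSH -6  [7, -6]
OVER     [7, -6, 7]

3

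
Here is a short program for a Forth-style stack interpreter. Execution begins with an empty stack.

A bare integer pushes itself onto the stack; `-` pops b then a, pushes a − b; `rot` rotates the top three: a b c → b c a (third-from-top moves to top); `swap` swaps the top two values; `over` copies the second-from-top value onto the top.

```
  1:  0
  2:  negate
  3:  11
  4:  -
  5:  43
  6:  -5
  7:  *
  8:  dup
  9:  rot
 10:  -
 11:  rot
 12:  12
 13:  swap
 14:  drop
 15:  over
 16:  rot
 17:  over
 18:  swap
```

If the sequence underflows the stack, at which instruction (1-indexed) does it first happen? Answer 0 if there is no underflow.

0      : 0
negate : 0
11     : 0 11
-      : -11
43     : -11 43
-5     : -11 43 -5
*      : -11 -215
dup    : -11 -215 -215
rot    : -215 -215 -11
-      : -215 -204
rot  — needs 3 operands, stack has 2 → underflow

11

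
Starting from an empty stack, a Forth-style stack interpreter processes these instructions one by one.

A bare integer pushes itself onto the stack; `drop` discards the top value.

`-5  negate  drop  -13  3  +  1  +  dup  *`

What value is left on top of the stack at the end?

-5     : -5
negate : 5
drop   : (empty)
-13    : -13
3      : -13 3
+      : -10
1      : -10 1
+      : -9
dup    : -9 -9
*      : 81

81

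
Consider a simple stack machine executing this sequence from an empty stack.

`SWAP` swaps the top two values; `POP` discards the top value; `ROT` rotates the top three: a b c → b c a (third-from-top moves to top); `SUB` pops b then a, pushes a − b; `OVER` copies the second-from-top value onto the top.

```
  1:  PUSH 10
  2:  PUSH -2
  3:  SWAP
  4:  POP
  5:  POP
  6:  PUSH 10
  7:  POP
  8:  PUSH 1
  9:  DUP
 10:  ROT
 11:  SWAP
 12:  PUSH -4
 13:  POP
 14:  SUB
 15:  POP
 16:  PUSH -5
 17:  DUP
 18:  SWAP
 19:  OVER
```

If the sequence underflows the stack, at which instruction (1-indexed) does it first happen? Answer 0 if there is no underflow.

10

PUSH 10  10
PUSH -2  10 -2
SWAP     -2 10
POP      -2
POP      (empty)
PUSH 10  10
POP      (empty)
PUSH 1   1
DUP      1 1
ROT  — needs 3 operands, stack has 2 → underflow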